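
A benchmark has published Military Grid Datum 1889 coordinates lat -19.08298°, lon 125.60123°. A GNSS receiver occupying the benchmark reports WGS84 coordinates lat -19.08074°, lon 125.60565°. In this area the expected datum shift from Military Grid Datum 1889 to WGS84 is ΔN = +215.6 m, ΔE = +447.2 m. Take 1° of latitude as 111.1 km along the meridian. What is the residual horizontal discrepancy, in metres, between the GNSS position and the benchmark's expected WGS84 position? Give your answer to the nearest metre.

Observed coordinate differences: Δφ = +0.00224°, Δλ = +0.00442°.
Converting to metres (1° lat = 111100 m, cos φ = 0.945046): observed ΔN = 248.9 m, observed ΔE = 464.1 m.
Subtracting the expected shift leaves a residual of 248.9 − (215.6) = 33.3 m north and 464.1 − (447.2) = 16.9 m east.
Residual distance = √(33.3² + 16.9²) = 37.3 m.

37 m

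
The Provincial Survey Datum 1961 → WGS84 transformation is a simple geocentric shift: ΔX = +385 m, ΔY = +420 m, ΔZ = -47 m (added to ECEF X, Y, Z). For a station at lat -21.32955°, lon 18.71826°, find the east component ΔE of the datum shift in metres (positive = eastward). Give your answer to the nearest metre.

ΔE = 274 m

The local east axis at (φ, λ) is (−sin λ, cos λ, 0), so ΔE = −sin(18.71826°)·385 + cos(18.71826°)·420 = 274.23 m.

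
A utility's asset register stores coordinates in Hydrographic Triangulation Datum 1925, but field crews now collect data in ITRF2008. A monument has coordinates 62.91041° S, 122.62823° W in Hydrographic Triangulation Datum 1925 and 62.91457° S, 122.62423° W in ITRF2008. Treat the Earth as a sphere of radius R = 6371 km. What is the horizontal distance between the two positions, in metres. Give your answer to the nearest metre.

Δφ = -62.91457° − -62.91041° = -0.00416°; Δλ = -122.62423° − -122.62823° = +0.00400°.
1° along a meridian = πR/180 = 111195 m.
ΔN = Δφ × 111195 = -462.6 m; ΔE = Δλ × 111195 × cos(-62.91041°) = +0.00400 × 111195 × 0.455383 = 202.5 m.
Distance = √(ΔE² + ΔN²) = √(202.5² + (-462.6)²) = 505.0 m.

505 m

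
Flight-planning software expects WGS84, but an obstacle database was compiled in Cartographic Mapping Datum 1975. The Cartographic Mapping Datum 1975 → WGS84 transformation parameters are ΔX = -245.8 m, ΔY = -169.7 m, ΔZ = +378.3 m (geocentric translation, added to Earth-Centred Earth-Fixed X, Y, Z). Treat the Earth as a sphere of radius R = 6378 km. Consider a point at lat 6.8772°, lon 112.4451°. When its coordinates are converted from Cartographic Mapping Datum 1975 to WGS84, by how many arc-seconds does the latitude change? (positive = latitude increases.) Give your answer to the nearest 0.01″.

sin φ = 0.119742, cos φ = 0.992805, sin λ = 0.924246, cos λ = -0.381798.
North component: ΔN = −sin φ cos λ·ΔX − sin φ sin λ·ΔY + cos φ·ΔZ = −(0.119742)(-0.381798)(-245.8) − (0.119742)(0.924246)(-169.7) + (0.992805)(378.3) = 383.12 m.
1° of latitude spans πR/180 = 111317 m, so Δφ = 383.12 / 111317 × 3600 = 12.390″.

Δφ = 12.39″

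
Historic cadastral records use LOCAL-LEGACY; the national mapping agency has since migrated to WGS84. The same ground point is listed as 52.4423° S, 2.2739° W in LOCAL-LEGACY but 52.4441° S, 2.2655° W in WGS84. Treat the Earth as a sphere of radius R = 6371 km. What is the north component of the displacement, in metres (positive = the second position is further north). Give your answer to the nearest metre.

Δφ = -52.4441° − -52.4423° = -0.0018°; Δλ = -2.2655° − -2.2739° = +0.0084°.
1° along a meridian = πR/180 = 111195 m.
ΔN = Δφ × 111195 = -200.2 m; ΔE = Δλ × 111195 × cos(-52.4423°) = +0.0084 × 111195 × 0.609560 = 569.4 m.

ΔN = -200 m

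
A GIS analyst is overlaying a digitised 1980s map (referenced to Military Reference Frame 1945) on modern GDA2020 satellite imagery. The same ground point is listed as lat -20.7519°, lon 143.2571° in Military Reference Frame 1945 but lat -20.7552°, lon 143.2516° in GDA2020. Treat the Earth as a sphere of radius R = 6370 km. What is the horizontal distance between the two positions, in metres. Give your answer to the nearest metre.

Δφ = -20.7552° − -20.7519° = -0.0033°; Δλ = 143.2516° − 143.2571° = -0.0055°.
1° along a meridian = πR/180 = 111177 m.
ΔN = Δφ × 111177 = -366.9 m; ΔE = Δλ × 111177 × cos(-20.7519°) = -0.0055 × 111177 × 0.935123 = -571.8 m.
Distance = √(ΔE² + ΔN²) = √((-571.8)² + (-366.9)²) = 679.4 m.

679 m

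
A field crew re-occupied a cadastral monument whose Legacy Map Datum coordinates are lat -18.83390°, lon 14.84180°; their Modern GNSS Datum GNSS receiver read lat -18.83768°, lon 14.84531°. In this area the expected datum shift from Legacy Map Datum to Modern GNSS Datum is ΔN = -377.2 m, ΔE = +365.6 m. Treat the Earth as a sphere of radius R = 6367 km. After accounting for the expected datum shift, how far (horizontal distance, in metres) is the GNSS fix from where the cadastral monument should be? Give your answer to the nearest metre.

Observed coordinate differences: Δφ = -0.00378°, Δλ = +0.00351°.
Converting to metres (1° lat = 111125 m, cos φ = 0.946458): observed ΔN = -420.1 m, observed ΔE = 369.2 m.
Subtracting the expected shift leaves a residual of -420.1 − (-377.2) = -42.9 m north and 369.2 − (365.6) = 3.6 m east.
Residual distance = √((-42.9)² + 3.6²) = 43.0 m.

43 m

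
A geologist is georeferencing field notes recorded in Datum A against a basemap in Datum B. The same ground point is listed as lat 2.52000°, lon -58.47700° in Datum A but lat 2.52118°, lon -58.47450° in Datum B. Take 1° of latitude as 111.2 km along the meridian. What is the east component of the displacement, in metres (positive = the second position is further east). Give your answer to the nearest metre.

ΔE = 278 m

Δφ = 2.52118° − 2.52000° = +0.00118°; Δλ = -58.47450° − -58.47700° = +0.00250°.
ΔN = Δφ × 111200 = 131.2 m; ΔE = Δλ × 111200 × cos(2.52000°) = +0.00250 × 111200 × 0.999033 = 277.7 m.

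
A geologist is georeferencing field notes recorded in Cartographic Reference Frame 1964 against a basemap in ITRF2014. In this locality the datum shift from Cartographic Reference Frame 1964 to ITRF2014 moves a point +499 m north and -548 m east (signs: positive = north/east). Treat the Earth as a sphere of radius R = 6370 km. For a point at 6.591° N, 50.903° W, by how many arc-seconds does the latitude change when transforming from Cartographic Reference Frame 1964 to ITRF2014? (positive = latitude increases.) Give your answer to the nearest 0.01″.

On a sphere of radius R, 1 rad of latitude = R, so Δφ = ΔN / R = 499.0 / 6370000 = 7.8336e-05 rad = 16.158″.

Δφ = 16.16″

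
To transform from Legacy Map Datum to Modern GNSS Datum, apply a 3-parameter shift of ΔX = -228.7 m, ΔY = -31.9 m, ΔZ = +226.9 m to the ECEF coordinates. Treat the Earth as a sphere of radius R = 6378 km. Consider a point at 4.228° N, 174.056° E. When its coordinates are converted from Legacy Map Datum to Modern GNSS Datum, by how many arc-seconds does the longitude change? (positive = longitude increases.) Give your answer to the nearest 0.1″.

sin φ = 0.073726, cos φ = 0.997279, sin λ = 0.103556, cos λ = -0.994624.
East component: ΔE = −sin λ·ΔX + cos λ·ΔY = −(0.103556)(-228.7) + (-0.994624)(-31.9) = 55.41 m.
1° of latitude spans πR/180 = 111317 m; at latitude φ, 1° of longitude spans that × cos φ = 111014.2 m, so Δλ = 55.41 / 111014.2 × 3600 = 1.797″.

Δλ = 1.8″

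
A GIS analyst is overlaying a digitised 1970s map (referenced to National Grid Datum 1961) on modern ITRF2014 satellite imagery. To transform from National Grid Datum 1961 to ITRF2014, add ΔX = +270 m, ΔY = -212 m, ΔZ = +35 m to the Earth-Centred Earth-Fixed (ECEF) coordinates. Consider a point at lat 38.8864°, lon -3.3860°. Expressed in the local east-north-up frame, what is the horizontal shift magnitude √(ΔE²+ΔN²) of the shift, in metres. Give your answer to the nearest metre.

246 m

At φ = 38.8864°, λ = -3.3860°: sin φ = 0.627778, cos φ = 0.778392, sin λ = -0.059062, cos λ = 0.998254.
ΔE = −sin λ·ΔX + cos λ·ΔY = −(-0.059062)·(270) + (0.998254)·(-212) = -195.68 m.
ΔN = −sin φ cos λ·ΔX − sin φ sin λ·ΔY + cos φ·ΔZ = −(0.627778)(0.998254)(270) − (0.627778)(-0.059062)(-212) + (0.778392)(35) = -149.82 m.
Horizontal magnitude = √(ΔE² + ΔN²) = √((-195.68)² + (-149.82)²) = 246.45 m.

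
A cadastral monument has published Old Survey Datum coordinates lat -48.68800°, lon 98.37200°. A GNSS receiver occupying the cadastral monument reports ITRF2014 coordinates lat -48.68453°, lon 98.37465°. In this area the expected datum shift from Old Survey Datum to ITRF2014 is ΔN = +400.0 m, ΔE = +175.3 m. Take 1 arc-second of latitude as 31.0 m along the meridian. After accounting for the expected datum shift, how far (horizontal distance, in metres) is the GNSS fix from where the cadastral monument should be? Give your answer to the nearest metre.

24 m

Observed coordinate differences: Δφ = +0.00347°, Δλ = +0.00265°.
Converting to metres (1° lat = 111600 m, cos φ = 0.660159): observed ΔN = 387.3 m, observed ΔE = 195.2 m.
Subtracting the expected shift leaves a residual of 387.3 − (400.0) = -12.7 m north and 195.2 − (175.3) = 19.9 m east.
Residual distance = √((-12.7)² + 19.9²) = 23.7 m.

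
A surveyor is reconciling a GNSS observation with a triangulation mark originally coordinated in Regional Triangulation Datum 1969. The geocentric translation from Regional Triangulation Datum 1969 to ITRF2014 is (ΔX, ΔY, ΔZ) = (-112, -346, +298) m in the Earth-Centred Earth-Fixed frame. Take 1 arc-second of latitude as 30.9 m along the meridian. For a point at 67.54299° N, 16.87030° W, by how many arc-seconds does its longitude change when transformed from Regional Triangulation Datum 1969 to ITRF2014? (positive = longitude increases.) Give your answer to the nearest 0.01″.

sin φ = 0.924166, cos φ = 0.381990, sin λ = -0.290206, cos λ = 0.956964.
East component: ΔE = −sin λ·ΔX + cos λ·ΔY = −(-0.290206)(-112) + (0.956964)(-346) = -363.61 m.
1° of latitude spans 3600 × 30.90 = 111240 m; at latitude φ, 1° of longitude spans that × cos φ = 42492.6 m, so Δλ = -363.61 / 42492.6 × 3600 = -30.806″.

Δλ = -30.81″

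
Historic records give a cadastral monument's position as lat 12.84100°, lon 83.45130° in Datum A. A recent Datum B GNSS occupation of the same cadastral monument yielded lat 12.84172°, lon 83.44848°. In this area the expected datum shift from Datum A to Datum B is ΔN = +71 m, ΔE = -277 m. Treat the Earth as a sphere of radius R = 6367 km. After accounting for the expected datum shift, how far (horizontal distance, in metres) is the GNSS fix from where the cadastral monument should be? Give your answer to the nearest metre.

Observed coordinate differences: Δφ = +0.00072°, Δλ = -0.00282°.
Converting to metres (1° lat = 111125 m, cos φ = 0.974991): observed ΔN = 80.0 m, observed ΔE = -305.5 m.
Subtracting the expected shift leaves a residual of 80.0 − (71) = 9.0 m north and -305.5 − (-277) = -28.5 m east.
Residual distance = √(9.0² + (-28.5)²) = 29.9 m.

30 m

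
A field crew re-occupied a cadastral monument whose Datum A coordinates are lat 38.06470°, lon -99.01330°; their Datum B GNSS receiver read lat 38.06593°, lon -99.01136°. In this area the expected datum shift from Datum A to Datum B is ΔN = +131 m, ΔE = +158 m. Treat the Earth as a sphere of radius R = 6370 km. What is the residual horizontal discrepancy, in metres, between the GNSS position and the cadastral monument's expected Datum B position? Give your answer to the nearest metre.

13 m

Observed coordinate differences: Δφ = +0.00123°, Δλ = +0.00194°.
Converting to metres (1° lat = 111177 m, cos φ = 0.787315): observed ΔN = 136.7 m, observed ΔE = 169.8 m.
Subtracting the expected shift leaves a residual of 136.7 − (131) = 5.7 m north and 169.8 − (158) = 11.8 m east.
Residual distance = √(5.7² + 11.8²) = 13.1 m.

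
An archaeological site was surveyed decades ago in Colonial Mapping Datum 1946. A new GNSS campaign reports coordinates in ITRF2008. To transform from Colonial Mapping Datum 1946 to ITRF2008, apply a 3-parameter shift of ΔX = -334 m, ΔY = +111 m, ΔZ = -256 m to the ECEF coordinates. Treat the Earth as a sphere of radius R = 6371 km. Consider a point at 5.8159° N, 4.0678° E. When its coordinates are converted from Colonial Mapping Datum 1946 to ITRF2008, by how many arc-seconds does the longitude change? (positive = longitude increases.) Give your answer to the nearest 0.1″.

Δλ = 4.4″

sin φ = 0.101332, cos φ = 0.994853, sin λ = 0.070937, cos λ = 0.997481.
East component: ΔE = −sin λ·ΔX + cos λ·ΔY = −(0.070937)(-334) + (0.997481)(111) = 134.41 m.
1° of latitude spans πR/180 = 111195 m; at latitude φ, 1° of longitude spans that × cos φ = 110622.6 m, so Δλ = 134.41 / 110622.6 × 3600 = 4.374″.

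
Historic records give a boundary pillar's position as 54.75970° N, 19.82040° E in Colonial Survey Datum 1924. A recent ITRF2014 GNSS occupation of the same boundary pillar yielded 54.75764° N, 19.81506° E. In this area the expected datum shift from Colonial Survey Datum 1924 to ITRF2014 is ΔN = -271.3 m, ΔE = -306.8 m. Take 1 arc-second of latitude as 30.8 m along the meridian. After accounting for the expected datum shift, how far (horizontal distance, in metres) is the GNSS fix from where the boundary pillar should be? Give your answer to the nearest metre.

55 m

Observed coordinate differences: Δφ = -0.00206°, Δλ = -0.00534°.
Converting to metres (1° lat = 110880 m, cos φ = 0.577007): observed ΔN = -228.4 m, observed ΔE = -341.6 m.
Subtracting the expected shift leaves a residual of -228.4 − (-271.3) = 42.9 m north and -341.6 − (-306.8) = -34.8 m east.
Residual distance = √(42.9² + (-34.8)²) = 55.3 m.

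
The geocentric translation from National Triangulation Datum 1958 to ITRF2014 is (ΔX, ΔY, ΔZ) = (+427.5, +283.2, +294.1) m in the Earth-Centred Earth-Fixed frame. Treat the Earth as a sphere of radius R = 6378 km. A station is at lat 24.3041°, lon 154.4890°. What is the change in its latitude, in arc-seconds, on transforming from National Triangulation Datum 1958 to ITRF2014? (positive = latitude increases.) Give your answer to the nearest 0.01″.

sin φ = 0.411580, cos φ = 0.911374, sin λ = 0.430684, cos λ = -0.902503.
North component: ΔN = −sin φ cos λ·ΔX − sin φ sin λ·ΔY + cos φ·ΔZ = −(0.411580)(-0.902503)(427.5) − (0.411580)(0.430684)(283.2) + (0.911374)(294.1) = 376.63 m.
1° of latitude spans πR/180 = 111317 m, so Δφ = 376.63 / 111317 × 3600 = 12.180″.

Δφ = 12.18″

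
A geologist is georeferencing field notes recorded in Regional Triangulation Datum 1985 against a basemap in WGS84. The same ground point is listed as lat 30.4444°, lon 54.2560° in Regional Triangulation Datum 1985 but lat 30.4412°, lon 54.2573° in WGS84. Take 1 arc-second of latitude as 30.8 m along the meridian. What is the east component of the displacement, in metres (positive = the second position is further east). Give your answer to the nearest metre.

Δφ = 30.4412° − 30.4444° = -0.0032°; Δλ = 54.2573° − 54.2560° = +0.0013°.
1° of latitude = 3600 × 30.80 = 110880 m.
ΔN = Δφ × 110880 = -354.8 m; ΔE = Δλ × 110880 × cos(30.4444°) = +0.0013 × 110880 × 0.862121 = 124.3 m.

ΔE = 124 m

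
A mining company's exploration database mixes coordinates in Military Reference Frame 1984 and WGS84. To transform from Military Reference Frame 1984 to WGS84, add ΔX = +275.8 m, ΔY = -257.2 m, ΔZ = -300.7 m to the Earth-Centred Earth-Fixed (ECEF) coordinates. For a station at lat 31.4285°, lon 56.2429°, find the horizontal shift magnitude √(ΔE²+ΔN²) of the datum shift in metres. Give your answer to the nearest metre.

At φ = 31.4285°, λ = 56.2429°: sin φ = 0.521434, cos φ = 0.853292, sin λ = 0.831401, cos λ = 0.555673.
ΔE = −sin λ·ΔX + cos λ·ΔY = −(0.831401)·(275.8) + (0.555673)·(-257.2) = -372.22 m.
ΔN = −sin φ cos λ·ΔX − sin φ sin λ·ΔY + cos φ·ΔZ = −(0.521434)(0.555673)(275.8) − (0.521434)(0.831401)(-257.2) + (0.853292)(-300.7) = -225.00 m.
Horizontal magnitude = √(ΔE² + ΔN²) = √((-372.22)² + (-225.00)²) = 434.94 m.

435 m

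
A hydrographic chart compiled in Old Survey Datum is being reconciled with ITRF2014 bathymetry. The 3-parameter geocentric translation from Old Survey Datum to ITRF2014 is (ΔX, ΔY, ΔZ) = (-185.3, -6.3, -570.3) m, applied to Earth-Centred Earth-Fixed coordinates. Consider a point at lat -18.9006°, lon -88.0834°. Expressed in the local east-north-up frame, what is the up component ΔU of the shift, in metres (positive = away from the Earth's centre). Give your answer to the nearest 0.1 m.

ΔU = 184.8 m

The local up (radial) axis is (cos φ cos λ, cos φ sin λ, sin φ), giving ΔU = -5.863 + 5.957 + 184.736 = 184.83 m.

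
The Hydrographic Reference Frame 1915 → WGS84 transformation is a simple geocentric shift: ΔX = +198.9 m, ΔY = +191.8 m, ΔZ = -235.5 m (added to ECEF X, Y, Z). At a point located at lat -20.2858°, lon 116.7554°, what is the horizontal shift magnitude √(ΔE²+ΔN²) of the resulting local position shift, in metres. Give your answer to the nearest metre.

At φ = -20.2858°, λ = 116.7554°: sin φ = -0.346703, cos φ = 0.937975, sin λ = 0.892937, cos λ = -0.450183.
ΔE = −sin λ·ΔX + cos λ·ΔY = −(0.892937)·(198.9) + (-0.450183)·(191.8) = -263.95 m.
ΔN = −sin φ cos λ·ΔX − sin φ sin λ·ΔY + cos φ·ΔZ = −(-0.346703)(-0.450183)(198.9) − (-0.346703)(0.892937)(191.8) + (0.937975)(-235.5) = -192.56 m.
Horizontal magnitude = √(ΔE² + ΔN²) = √((-263.95)² + (-192.56)²) = 326.72 m.

327 m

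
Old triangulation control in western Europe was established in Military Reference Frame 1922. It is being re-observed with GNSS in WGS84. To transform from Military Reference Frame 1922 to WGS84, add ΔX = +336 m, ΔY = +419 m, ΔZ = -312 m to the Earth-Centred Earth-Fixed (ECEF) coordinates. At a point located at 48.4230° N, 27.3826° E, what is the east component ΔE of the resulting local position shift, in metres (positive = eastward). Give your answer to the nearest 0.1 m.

The local east axis at (φ, λ) is (−sin λ, cos λ, 0), so ΔE = −sin(27.3826°)·336 + cos(27.3826°)·419 = 217.52 m.

ΔE = 217.5 m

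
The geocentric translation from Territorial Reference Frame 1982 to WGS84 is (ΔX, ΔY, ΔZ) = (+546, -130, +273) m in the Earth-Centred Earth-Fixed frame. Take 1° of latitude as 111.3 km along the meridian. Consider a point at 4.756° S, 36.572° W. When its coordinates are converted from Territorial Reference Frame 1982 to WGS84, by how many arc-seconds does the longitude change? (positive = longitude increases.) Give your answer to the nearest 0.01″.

Δλ = 7.17″

sin φ = -0.082913, cos φ = 0.996557, sin λ = -0.595832, cos λ = 0.803109.
East component: ΔE = −sin λ·ΔX + cos λ·ΔY = −(-0.595832)(546) + (0.803109)(-130) = 220.92 m.
1° of latitude spans 111300 m; at latitude φ, 1° of longitude spans that × cos φ = 110916.8 m, so Δλ = 220.92 / 110916.8 × 3600 = 7.170″.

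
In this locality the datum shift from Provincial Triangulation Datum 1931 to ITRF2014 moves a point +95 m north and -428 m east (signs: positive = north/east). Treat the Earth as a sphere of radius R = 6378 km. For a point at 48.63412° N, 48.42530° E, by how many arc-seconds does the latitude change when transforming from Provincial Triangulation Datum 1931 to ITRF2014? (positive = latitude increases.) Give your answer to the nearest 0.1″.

Δφ = 3.1″

On a sphere of radius R, 1 rad of latitude = R, so Δφ = ΔN / R = 95.0 / 6378000 = 1.4895e-05 rad = 3.072″.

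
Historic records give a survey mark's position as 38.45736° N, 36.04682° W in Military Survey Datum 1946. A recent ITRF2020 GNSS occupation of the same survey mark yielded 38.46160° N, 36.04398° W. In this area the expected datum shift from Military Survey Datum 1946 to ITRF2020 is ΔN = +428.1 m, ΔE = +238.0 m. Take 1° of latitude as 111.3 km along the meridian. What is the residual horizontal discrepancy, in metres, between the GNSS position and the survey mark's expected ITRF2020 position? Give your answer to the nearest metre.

45 m

Observed coordinate differences: Δφ = +0.00424°, Δλ = +0.00284°.
Converting to metres (1° lat = 111300 m, cos φ = 0.783071): observed ΔN = 471.9 m, observed ΔE = 247.5 m.
Subtracting the expected shift leaves a residual of 471.9 − (428.1) = 43.8 m north and 247.5 − (238.0) = 9.5 m east.
Residual distance = √(43.8² + 9.5²) = 44.8 m.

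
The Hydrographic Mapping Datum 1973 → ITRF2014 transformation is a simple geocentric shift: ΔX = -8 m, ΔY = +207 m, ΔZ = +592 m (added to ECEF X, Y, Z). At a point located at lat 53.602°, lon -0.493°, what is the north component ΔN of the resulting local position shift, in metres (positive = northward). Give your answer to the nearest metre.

ΔN = 359 m

At φ = 53.602°, λ = -0.493°: sin φ = 0.804915, cos φ = 0.593391, sin λ = -0.008604, cos λ = 0.999963.
ΔN = −sin φ cos λ·ΔX − sin φ sin λ·ΔY + cos φ·ΔZ = −(0.804915)(0.999963)(-8) − (0.804915)(-0.008604)(207) + (0.593391)(592) = 359.16 m.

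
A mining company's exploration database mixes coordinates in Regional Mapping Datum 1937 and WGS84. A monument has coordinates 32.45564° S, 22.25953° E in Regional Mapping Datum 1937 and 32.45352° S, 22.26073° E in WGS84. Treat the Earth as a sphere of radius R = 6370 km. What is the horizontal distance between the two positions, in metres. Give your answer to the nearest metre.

261 m

Δφ = -32.45352° − -32.45564° = +0.00212°; Δλ = 22.26073° − 22.25953° = +0.00120°.
1° along a meridian = πR/180 = 111177 m.
ΔN = Δφ × 111177 = 235.7 m; ΔE = Δλ × 111177 × cos(-32.45564°) = +0.00120 × 111177 × 0.843807 = 112.6 m.
Distance = √(ΔE² + ΔN²) = √(112.6² + 235.7²) = 261.2 m.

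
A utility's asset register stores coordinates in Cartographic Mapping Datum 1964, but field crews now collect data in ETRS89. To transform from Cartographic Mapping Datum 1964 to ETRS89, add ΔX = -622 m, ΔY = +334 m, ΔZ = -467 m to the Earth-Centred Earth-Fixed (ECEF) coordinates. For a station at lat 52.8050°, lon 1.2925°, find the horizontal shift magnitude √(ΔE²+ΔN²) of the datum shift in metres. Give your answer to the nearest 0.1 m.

The local east axis at (φ, λ) is (−sin λ, cos λ, 0), so ΔE = −sin(1.2925°)·(-622) + cos(1.2925°)·334 = 347.95 m.
The local north axis is (−sin φ cos λ, −sin φ sin λ, cos φ), giving ΔN = 495.348 − 6.001 − 282.315 = 207.03 m.
Horizontal magnitude = √(ΔE² + ΔN²) = √(347.95² + 207.03²) = 404.88 m.

404.9 m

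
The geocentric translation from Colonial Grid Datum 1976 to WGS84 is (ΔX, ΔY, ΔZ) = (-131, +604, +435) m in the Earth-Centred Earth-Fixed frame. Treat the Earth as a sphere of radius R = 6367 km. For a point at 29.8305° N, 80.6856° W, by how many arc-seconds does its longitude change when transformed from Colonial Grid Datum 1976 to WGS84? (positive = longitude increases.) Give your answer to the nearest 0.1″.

sin φ = 0.497436, cos φ = 0.867501, sin λ = -0.986815, cos λ = 0.161852.
East component: ΔE = −sin λ·ΔX + cos λ·ΔY = −(-0.986815)(-131) + (0.161852)(604) = -31.51 m.
1° of latitude spans πR/180 = 111125 m; at latitude φ, 1° of longitude spans that × cos φ = 96401.1 m, so Δλ = -31.51 / 96401.1 × 3600 = -1.177″.

Δλ = -1.2″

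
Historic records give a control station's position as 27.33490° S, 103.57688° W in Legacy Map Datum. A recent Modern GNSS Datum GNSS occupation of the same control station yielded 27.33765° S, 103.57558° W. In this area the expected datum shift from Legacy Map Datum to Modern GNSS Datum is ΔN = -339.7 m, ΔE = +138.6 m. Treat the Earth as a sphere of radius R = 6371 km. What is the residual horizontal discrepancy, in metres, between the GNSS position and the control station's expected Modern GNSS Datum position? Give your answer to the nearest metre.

35 m

Observed coordinate differences: Δφ = -0.00275°, Δλ = +0.00130°.
Converting to metres (1° lat = 111195 m, cos φ = 0.888338): observed ΔN = -305.8 m, observed ΔE = 128.4 m.
Subtracting the expected shift leaves a residual of -305.8 − (-339.7) = 33.9 m north and 128.4 − (138.6) = -10.2 m east.
Residual distance = √(33.9² + (-10.2)²) = 35.4 m.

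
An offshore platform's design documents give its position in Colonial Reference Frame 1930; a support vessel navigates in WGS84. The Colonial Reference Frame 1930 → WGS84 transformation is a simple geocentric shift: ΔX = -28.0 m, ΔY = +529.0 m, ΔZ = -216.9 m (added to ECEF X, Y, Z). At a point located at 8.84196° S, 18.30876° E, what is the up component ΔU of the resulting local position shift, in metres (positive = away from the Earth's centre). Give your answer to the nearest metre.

The local up (radial) axis is (cos φ cos λ, cos φ sin λ, sin φ), giving ΔU = -26.267 + 164.204 + 33.340 = 171.28 m.

ΔU = 171 m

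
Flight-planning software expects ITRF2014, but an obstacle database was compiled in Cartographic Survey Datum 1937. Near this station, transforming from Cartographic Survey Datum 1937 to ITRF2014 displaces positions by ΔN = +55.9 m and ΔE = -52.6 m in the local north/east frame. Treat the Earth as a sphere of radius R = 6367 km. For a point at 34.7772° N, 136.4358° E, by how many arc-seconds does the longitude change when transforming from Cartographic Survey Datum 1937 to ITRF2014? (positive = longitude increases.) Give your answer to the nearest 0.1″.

Δλ = -2.1″

At latitude 34.7772°, cos φ = 0.821376.
One radian of longitude at latitude φ spans R cos φ, so Δλ = ΔE / (R cos φ) = -52.6 / (6367000 × 0.821376) = -1.0058e-05 rad = -2.075″.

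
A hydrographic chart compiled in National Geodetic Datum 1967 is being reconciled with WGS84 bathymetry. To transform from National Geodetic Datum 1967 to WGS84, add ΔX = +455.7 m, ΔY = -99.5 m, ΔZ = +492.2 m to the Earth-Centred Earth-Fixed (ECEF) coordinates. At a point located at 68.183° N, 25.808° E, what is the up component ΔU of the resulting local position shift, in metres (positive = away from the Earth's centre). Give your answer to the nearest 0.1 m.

At φ = 68.183°, λ = 25.808°: sin φ = 0.928376, cos φ = 0.371643, sin λ = 0.435357, cos λ = 0.900258.
ΔU = cos φ cos λ·ΔX + cos φ sin λ·ΔY + sin φ·ΔZ = (0.371643)(0.900258)(455.7) + (0.371643)(0.435357)(-99.5) + (0.928376)(492.2) = 593.31 m.

ΔU = 593.3 m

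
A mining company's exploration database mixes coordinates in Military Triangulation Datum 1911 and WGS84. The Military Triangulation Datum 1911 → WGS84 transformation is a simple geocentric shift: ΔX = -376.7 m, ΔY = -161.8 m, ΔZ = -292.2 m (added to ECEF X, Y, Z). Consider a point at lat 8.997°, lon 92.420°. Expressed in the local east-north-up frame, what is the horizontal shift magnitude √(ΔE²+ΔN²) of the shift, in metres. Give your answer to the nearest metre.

466 m

At φ = 8.997°, λ = 92.420°: sin φ = 0.156383, cos φ = 0.987697, sin λ = 0.999108, cos λ = -0.042224.
ΔE = −sin λ·ΔX + cos λ·ΔY = −(0.999108)·(-376.7) + (-0.042224)·(-161.8) = 383.20 m.
ΔN = −sin φ cos λ·ΔX − sin φ sin λ·ΔY + cos φ·ΔZ = −(0.156383)(-0.042224)(-376.7) − (0.156383)(0.999108)(-161.8) + (0.987697)(-292.2) = -265.81 m.
Horizontal magnitude = √(ΔE² + ΔN²) = √(383.20² + (-265.81)²) = 466.36 m.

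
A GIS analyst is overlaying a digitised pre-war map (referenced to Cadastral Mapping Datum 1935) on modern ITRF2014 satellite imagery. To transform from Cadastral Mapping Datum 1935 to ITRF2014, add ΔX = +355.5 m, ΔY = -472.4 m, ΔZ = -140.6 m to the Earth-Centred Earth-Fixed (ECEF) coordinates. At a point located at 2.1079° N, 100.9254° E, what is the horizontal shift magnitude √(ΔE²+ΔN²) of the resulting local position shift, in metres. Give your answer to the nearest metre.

286 m

The local east axis at (φ, λ) is (−sin λ, cos λ, 0), so ΔE = −sin(100.9254°)·355.5 + cos(100.9254°)·(-472.4) = -259.52 m.
The local north axis is (−sin φ cos λ, −sin φ sin λ, cos φ), giving ΔN = 2.478 + 17.061 − 140.505 = -120.97 m.
Horizontal magnitude = √(ΔE² + ΔN²) = √((-259.52)² + (-120.97)²) = 286.33 m.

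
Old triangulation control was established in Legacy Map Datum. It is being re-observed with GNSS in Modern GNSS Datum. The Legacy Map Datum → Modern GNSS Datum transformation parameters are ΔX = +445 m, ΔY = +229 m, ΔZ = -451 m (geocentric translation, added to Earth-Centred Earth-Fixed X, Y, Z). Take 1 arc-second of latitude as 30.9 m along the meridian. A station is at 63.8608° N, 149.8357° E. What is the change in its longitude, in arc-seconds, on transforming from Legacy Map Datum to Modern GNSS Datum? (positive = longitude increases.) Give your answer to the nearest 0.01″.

sin φ = 0.897726, cos φ = 0.440553, sin λ = 0.502481, cos λ = -0.864588.
East component: ΔE = −sin λ·ΔX + cos λ·ΔY = −(0.502481)(445) + (-0.864588)(229) = -421.59 m.
1° of latitude spans 3600 × 30.90 = 111240 m; at latitude φ, 1° of longitude spans that × cos φ = 49007.2 m, so Δλ = -421.59 / 49007.2 × 3600 = -30.970″.

Δλ = -30.97″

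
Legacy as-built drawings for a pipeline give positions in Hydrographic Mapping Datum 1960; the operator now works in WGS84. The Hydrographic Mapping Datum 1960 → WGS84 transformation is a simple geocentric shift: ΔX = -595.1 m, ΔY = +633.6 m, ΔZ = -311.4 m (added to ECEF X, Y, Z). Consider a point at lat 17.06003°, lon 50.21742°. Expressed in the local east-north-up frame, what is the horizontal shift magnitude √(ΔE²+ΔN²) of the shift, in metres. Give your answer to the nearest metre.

The local east axis at (φ, λ) is (−sin λ, cos λ, 0), so ΔE = −sin(50.21742°)·(-595.1) + cos(50.21742°)·633.6 = 862.75 m.
The local north axis is (−sin φ cos λ, −sin φ sin λ, cos φ), giving ΔN = 111.714 − 142.846 − 297.698 = -328.83 m.
Horizontal magnitude = √(ΔE² + ΔN²) = √(862.75² + (-328.83)²) = 923.29 m.

923 m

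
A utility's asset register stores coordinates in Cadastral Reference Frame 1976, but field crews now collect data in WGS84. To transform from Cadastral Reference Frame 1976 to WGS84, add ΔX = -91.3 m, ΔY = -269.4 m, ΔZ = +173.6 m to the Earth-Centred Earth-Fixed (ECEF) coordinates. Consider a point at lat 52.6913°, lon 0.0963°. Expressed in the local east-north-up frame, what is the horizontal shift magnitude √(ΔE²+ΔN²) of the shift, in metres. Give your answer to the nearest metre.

At φ = 52.6913°, λ = 0.0963°: sin φ = 0.795381, cos φ = 0.606109, sin λ = 0.001681, cos λ = 0.999999.
ΔE = −sin λ·ΔX + cos λ·ΔY = −(0.001681)·(-91.3) + (0.999999)·(-269.4) = -269.25 m.
ΔN = −sin φ cos λ·ΔX − sin φ sin λ·ΔY + cos φ·ΔZ = −(0.795381)(0.999999)(-91.3) − (0.795381)(0.001681)(-269.4) + (0.606109)(173.6) = 178.20 m.
Horizontal magnitude = √(ΔE² + ΔN²) = √((-269.25)² + 178.20²) = 322.88 m.

323 m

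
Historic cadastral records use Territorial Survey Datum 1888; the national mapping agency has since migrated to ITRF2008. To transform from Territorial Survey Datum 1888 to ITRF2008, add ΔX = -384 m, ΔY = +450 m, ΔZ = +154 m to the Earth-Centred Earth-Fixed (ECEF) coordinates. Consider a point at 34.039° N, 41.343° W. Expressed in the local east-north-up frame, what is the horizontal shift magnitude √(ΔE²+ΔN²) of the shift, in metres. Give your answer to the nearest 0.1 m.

The local east axis at (φ, λ) is (−sin λ, cos λ, 0), so ΔE = −sin(-41.343°)·(-384) + cos(-41.343°)·450 = 84.19 m.
The local north axis is (−sin φ cos λ, −sin φ sin λ, cos φ), giving ΔN = 161.375 + 166.390 + 127.613 = 455.38 m.
Horizontal magnitude = √(ΔE² + ΔN²) = √(84.19² + 455.38²) = 463.10 m.

463.1 m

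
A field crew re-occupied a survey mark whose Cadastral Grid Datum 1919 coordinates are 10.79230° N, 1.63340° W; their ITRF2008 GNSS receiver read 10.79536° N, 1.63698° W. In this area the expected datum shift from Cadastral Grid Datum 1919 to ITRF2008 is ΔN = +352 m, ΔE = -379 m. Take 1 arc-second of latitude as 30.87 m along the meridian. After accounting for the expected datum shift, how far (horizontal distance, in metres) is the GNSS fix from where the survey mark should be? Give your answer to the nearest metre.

17 m

Observed coordinate differences: Δφ = +0.00306°, Δλ = -0.00358°.
Converting to metres (1° lat = 111132 m, cos φ = 0.982312): observed ΔN = 340.1 m, observed ΔE = -390.8 m.
Subtracting the expected shift leaves a residual of 340.1 − (352) = -11.9 m north and -390.8 − (-379) = -11.8 m east.
Residual distance = √((-11.9)² + (-11.8)²) = 16.8 m.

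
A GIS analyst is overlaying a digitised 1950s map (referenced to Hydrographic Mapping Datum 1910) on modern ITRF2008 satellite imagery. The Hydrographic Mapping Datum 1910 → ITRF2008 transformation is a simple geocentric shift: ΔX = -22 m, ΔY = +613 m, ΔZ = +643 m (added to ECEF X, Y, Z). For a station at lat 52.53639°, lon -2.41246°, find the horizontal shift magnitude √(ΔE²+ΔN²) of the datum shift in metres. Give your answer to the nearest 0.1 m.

The local east axis at (φ, λ) is (−sin λ, cos λ, 0), so ΔE = −sin(-2.41246°)·(-22) + cos(-2.41246°)·613 = 611.53 m.
The local north axis is (−sin φ cos λ, −sin φ sin λ, cos φ), giving ΔN = 17.447 + 20.481 + 391.110 = 429.04 m.
Horizontal magnitude = √(ΔE² + ΔN²) = √(611.53² + 429.04²) = 747.02 m.

747.0 m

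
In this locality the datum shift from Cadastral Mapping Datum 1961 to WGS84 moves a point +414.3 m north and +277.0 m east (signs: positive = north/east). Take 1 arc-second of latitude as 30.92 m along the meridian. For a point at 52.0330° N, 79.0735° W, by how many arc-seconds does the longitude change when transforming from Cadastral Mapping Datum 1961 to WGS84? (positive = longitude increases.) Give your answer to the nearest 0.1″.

At latitude 52.0330°, cos φ = 0.615208.
1″ of longitude at this latitude = 30.92 × cos φ = 19.0222 m, so Δλ = 277.0 / 19.0222 = 14.562″.

Δλ = 14.6″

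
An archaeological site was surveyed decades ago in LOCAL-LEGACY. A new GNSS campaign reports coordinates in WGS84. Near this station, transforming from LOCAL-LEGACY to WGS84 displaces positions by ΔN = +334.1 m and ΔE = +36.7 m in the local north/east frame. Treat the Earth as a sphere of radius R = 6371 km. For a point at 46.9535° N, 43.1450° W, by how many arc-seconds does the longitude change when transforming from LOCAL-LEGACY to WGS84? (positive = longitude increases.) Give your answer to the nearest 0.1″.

Δλ = 1.7″

At latitude 46.9535°, cos φ = 0.682592.
One radian of longitude at latitude φ spans R cos φ, so Δλ = ΔE / (R cos φ) = 36.7 / (6371000 × 0.682592) = 8.4391e-06 rad = 1.741″.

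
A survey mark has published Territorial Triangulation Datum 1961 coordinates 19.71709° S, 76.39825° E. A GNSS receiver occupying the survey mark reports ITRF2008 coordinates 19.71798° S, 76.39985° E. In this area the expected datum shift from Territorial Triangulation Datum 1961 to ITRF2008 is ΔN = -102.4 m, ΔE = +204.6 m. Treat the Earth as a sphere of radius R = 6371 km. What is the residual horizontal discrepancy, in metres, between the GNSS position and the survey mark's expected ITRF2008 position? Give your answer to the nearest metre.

Observed coordinate differences: Δφ = -0.00089°, Δλ = +0.00160°.
Converting to metres (1° lat = 111195 m, cos φ = 0.941370): observed ΔN = -99.0 m, observed ΔE = 167.5 m.
Subtracting the expected shift leaves a residual of -99.0 − (-102.4) = 3.4 m north and 167.5 − (204.6) = -37.1 m east.
Residual distance = √(3.4² + (-37.1)²) = 37.3 m.

37 m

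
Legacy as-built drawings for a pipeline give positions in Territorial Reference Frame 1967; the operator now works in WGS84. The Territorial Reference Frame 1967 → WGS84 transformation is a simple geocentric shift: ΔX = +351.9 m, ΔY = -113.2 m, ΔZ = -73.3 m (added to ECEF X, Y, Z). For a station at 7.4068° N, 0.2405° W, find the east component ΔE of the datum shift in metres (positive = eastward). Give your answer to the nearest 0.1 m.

The local east axis at (φ, λ) is (−sin λ, cos λ, 0), so ΔE = −sin(-0.2405°)·351.9 + cos(-0.2405°)·(-113.2) = -111.72 m.

ΔE = -111.7 m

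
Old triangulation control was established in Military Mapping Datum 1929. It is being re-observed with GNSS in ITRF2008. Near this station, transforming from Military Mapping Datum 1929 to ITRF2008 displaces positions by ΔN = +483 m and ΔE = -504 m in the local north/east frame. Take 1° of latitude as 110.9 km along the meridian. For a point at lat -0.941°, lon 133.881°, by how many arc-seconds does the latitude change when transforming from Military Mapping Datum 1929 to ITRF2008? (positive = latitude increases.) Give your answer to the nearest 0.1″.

1° of latitude = 110.9 km, so Δφ = 483.0 / 110900 = 0.0043553° = 15.679″.

Δφ = 15.7″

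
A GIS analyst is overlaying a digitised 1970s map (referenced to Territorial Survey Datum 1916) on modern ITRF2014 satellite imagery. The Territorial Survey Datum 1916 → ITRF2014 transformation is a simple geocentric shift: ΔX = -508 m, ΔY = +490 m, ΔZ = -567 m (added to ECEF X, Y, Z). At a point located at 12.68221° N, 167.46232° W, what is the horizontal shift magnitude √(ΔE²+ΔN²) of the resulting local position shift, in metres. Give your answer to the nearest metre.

869 m

The local east axis at (φ, λ) is (−sin λ, cos λ, 0), so ΔE = −sin(-167.46232°)·(-508) + cos(-167.46232°)·490 = -588.59 m.
The local north axis is (−sin φ cos λ, −sin φ sin λ, cos φ), giving ΔN = -108.868 + 23.353 − 553.167 = -638.68 m.
Horizontal magnitude = √(ΔE² + ΔN²) = √((-588.59)² + (-638.68)²) = 868.54 m.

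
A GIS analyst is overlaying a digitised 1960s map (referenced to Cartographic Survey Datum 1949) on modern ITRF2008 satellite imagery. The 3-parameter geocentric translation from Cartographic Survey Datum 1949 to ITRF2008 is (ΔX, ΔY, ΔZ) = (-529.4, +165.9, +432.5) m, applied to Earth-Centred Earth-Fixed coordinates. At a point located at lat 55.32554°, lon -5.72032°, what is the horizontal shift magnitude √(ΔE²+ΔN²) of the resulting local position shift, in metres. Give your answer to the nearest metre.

The local east axis at (φ, λ) is (−sin λ, cos λ, 0), so ΔE = −sin(-5.72032°)·(-529.4) + cos(-5.72032°)·165.9 = 112.31 m.
The local north axis is (−sin φ cos λ, −sin φ sin λ, cos φ), giving ΔN = 433.209 + 13.599 + 246.055 = 692.86 m.
Horizontal magnitude = √(ΔE² + ΔN²) = √(112.31² + 692.86²) = 701.91 m.

702 m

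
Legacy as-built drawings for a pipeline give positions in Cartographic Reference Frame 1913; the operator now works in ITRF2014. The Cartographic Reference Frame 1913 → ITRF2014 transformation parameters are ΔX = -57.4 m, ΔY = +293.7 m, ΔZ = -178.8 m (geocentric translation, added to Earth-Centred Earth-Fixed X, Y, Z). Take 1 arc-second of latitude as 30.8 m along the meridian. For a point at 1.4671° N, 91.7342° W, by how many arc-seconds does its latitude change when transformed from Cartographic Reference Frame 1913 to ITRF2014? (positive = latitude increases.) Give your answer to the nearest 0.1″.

Δφ = -5.6″

sin φ = 0.025603, cos φ = 0.999672, sin λ = -0.999542, cos λ = -0.030263.
North component: ΔN = −sin φ cos λ·ΔX − sin φ sin λ·ΔY + cos φ·ΔZ = −(0.025603)(-0.030263)(-57.4) − (0.025603)(-0.999542)(293.7) + (0.999672)(-178.8) = -171.27 m.
1° of latitude spans 3600 × 30.80 = 110880 m, so Δφ = -171.27 / 110880 × 3600 = -5.561″.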